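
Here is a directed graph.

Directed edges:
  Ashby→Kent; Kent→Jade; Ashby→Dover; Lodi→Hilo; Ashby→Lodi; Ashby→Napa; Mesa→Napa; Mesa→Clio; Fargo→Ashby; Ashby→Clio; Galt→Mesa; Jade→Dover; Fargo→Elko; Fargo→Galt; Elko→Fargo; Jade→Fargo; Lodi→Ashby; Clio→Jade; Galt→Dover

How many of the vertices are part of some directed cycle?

9

A vertex is on a directed cycle iff it belongs to a strongly connected component of size ≥ 2 (or has a self-loop).
The vertices on cycles are {Clio, Elko, Galt, Jade, Kent, Lodi, Mesa, Ashby, Fargo} — 9 in total.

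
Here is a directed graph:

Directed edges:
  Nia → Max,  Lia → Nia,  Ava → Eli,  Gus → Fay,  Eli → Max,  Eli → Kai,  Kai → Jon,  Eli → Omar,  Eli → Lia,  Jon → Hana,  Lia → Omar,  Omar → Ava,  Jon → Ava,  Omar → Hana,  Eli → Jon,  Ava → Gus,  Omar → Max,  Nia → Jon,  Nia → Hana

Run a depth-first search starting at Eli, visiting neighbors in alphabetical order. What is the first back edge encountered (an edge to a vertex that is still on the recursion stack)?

DFS from Eli (visiting neighbors in alphabetical order); mark gray on enter, black on exit:
Eli gray
  Jon gray
    Ava gray
      Ava→Eli: Eli is gray → back edge
First back edge: Ava → Eli.

Ava→Eli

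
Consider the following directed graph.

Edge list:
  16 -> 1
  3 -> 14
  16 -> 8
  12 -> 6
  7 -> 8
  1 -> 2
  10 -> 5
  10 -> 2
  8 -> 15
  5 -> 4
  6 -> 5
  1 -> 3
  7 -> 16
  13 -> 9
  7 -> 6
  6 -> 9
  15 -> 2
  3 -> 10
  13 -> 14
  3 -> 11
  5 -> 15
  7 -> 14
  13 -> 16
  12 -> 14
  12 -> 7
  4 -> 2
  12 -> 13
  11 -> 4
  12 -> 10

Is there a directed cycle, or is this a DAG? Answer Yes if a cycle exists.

No

DFS with white/gray/black marking, starting from 9:
9 gray
9 black
4 gray
  2 gray
  2 black
4 black
12 gray
  13 gray
    16 gray
      8 gray
        15 gray
          15→2: 2 black — skip
        15 black
      8 black
      1 gray
        1→2: 2 black — skip
        3 gray
          11 gray
            11→4: 4 black — skip
          11 black
          10 gray
            5 gray
              5→15: 15 black — skip
              5→4: 4 black — skip
            5 black
            10→2: 2 black — skip
          10 black
          14 gray
          14 black
        3 black
      1 black
    16 black
    13→9: 9 black — skip
    13→14: 14 black — skip
  13 black
  6 gray
    6→9: 9 black — skip
    6→5: 5 black — skip
  6 black
  12→10: 10 black — skip
  7 gray
    7→16: 16 black — skip
    7→8: 8 black — skip
    7→6: 6 black — skip
    7→14: 14 black — skip
  7 black
  12→14: 14 black — skip
12 black
Every edge goes to a white or black vertex — no back edge, so the graph is acyclic.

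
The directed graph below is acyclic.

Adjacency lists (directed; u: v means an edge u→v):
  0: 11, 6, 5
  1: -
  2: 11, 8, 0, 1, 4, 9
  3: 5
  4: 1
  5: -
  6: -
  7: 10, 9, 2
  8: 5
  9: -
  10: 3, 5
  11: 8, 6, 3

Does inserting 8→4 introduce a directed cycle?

Adding 8→4 creates a cycle iff 4 can already reach 8.
Explore from 4: no path reaches 8. The graph stays acyclic.

No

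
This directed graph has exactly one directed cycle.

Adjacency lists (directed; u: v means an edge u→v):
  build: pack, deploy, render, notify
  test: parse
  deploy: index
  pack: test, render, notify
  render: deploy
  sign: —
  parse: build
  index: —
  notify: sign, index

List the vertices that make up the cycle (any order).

DFS with gray/black marking from build:
build gray
  pack gray
    test gray
      parse gray
        parse→build: build is gray → back edge
Back edge closes the cycle build → pack → test → parse → build; its vertices are {pack, test, build, parse}.

pack, test, build, parse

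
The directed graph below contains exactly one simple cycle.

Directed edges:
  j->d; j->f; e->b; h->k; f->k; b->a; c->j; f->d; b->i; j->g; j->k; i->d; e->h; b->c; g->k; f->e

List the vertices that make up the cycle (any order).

b, c, e, f, j

DFS with gray/black marking from e:
e gray
  b gray
    c gray
      j gray
        d gray
        d black
        f gray
          f→e: e is gray → back edge
Back edge closes the cycle e → b → c → j → f → e; its vertices are {b, c, e, f, j}.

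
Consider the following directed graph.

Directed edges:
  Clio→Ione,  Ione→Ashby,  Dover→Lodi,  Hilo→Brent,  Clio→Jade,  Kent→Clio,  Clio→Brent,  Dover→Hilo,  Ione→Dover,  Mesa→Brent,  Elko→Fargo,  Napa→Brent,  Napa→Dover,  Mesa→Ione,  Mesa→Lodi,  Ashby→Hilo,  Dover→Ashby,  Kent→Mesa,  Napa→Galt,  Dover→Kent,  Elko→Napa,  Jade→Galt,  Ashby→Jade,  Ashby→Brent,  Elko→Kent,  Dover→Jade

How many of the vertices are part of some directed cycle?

5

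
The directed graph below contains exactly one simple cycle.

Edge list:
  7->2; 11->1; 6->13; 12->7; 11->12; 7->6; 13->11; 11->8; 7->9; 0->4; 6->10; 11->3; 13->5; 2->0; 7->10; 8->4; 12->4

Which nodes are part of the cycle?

DFS with gray/black marking from 7:
7 gray
  10 gray
  10 black
  2 gray
    0 gray
      4 gray
      4 black
    0 black
  2 black
  6 gray
    6→10: 10 black — skip
    13 gray
      11 gray
        3 gray
        3 black
        12 gray
          12→4: 4 black — skip
          12→7: 7 is gray → back edge
Back edge closes the cycle 7 → 6 → 13 → 11 → 12 → 7; its vertices are {6, 7, 11, 12, 13}.

6, 7, 11, 12, 13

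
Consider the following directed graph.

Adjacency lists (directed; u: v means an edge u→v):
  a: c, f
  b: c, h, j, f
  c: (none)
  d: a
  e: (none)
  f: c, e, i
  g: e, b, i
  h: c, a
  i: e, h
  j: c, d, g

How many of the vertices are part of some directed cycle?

A vertex is on a directed cycle iff it belongs to a strongly connected component of size ≥ 2 (or has a self-loop).
The vertices on cycles are {a, b, f, g, h, i, j} — 7 in total.

7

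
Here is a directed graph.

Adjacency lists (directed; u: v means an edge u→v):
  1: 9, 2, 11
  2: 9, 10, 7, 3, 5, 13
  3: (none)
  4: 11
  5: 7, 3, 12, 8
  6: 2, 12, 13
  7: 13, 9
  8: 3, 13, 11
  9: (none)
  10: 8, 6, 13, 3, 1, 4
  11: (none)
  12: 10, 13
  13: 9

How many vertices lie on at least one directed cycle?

A vertex is on a directed cycle iff it belongs to a strongly connected component of size ≥ 2 (or has a self-loop).
The vertices on cycles are {1, 2, 5, 6, 10, 12} — 6 in total.

6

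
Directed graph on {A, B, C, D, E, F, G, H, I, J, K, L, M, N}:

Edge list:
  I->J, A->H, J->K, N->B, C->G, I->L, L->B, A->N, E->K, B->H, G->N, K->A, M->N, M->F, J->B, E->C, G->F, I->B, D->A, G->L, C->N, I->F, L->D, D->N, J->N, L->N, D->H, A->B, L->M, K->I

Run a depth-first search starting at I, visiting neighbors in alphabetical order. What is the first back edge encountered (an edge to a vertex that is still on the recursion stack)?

K→I

DFS from I (visiting neighbors in alphabetical order); mark gray on enter, black on exit:
I gray
  B gray
    H gray
    H black
  B black
  F gray
  F black
  J gray
    J→B: B black — skip
    K gray
      A gray
        A→B: B black — skip
        A→H: H black — skip
        N gray
          N→B: B black — skip
        N black
      A black
      K→I: I is gray → back edge
First back edge: K → I.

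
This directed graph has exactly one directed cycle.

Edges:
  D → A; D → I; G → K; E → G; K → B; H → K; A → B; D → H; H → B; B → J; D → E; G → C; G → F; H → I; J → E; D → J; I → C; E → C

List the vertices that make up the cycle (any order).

B, E, G, J, K

DFS with gray/black marking from J:
J gray
  E gray
    C gray
    C black
    G gray
      K gray
        B gray
          B→J: J is gray → back edge
Back edge closes the cycle J → E → G → K → B → J; its vertices are {B, E, G, J, K}.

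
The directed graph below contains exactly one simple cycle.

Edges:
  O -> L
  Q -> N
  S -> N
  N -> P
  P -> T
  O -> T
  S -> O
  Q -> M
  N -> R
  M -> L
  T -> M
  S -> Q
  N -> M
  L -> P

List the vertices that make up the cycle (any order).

L, M, P, T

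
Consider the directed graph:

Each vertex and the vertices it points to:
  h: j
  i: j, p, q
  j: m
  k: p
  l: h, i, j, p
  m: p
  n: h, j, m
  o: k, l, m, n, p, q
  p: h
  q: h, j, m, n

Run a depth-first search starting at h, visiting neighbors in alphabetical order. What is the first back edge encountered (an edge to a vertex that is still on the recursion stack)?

DFS from h (visiting neighbors in alphabetical order); mark gray on enter, black on exit:
h gray
  j gray
    m gray
      p gray
        p→h: h is gray → back edge
First back edge: p → h.

p->h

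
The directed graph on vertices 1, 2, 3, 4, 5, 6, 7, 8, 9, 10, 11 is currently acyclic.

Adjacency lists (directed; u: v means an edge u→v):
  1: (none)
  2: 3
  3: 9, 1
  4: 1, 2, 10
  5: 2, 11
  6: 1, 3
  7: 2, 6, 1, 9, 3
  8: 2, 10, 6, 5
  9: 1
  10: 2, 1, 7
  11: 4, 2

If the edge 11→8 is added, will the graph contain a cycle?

Adding 11→8 creates a cycle iff 8 can already reach 11.
Path from 8: 8 → 5 → 11.
So 8 → … → 11 → 8 is a cycle.

Yes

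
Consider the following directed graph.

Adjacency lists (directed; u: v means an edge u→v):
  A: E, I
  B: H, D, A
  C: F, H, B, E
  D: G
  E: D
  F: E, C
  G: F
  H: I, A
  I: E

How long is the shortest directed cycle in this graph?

For each vertex v, BFS finds the shortest path from v back to v.
The shortest such closed walk is C → F → C, length 2.

2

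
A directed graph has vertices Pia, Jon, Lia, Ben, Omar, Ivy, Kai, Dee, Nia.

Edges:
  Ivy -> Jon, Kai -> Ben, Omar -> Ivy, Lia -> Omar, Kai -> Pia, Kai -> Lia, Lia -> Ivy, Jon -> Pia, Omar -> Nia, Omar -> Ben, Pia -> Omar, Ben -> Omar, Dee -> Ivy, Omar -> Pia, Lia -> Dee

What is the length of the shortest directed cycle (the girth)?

2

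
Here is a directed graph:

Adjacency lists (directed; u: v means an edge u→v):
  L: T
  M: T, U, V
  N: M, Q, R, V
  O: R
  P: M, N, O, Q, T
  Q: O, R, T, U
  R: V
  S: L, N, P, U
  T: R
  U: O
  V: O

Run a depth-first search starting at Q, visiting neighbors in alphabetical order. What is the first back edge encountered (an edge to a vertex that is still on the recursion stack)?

V->O

DFS from Q (visiting neighbors in alphabetical order); mark gray on enter, black on exit:
Q gray
  O gray
    R gray
      V gray
        V→O: O is gray → back edge
First back edge: V → O.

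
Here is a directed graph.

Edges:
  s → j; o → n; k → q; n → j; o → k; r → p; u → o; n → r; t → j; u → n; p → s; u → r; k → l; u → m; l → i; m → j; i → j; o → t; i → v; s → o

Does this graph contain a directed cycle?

DFS with white/gray/black marking, starting from o:
o gray
  k gray
    q gray
    q black
    l gray
      i gray
        v gray
        v black
        j gray
        j black
      i black
    l black
  k black
  n gray
    n→j: j black — skip
    r gray
      p gray
        s gray
          s→o: o is gray → back edge
Back edge found, so a cycle exists: o → n → r → p → s → o.

Yes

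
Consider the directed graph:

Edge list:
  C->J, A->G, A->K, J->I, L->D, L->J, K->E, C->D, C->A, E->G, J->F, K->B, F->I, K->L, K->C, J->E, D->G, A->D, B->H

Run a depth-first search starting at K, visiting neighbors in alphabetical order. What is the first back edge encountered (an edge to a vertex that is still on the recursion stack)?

DFS from K (visiting neighbors in alphabetical order); mark gray on enter, black on exit:
K gray
  B gray
    H gray
    H black
  B black
  C gray
    A gray
      D gray
        G gray
        G black
      D black
      A→G: G black — skip
      A→K: K is gray → back edge
First back edge: A → K.

A->K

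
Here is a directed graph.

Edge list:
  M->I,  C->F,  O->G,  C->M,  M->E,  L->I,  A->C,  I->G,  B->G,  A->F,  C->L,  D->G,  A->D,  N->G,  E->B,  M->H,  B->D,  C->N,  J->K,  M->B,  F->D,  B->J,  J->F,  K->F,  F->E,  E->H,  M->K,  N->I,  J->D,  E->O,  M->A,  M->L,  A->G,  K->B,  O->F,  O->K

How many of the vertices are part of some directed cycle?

9

A vertex is on a directed cycle iff it belongs to a strongly connected component of size ≥ 2 (or has a self-loop).
The vertices on cycles are {A, B, C, E, F, J, K, M, O} — 9 in total.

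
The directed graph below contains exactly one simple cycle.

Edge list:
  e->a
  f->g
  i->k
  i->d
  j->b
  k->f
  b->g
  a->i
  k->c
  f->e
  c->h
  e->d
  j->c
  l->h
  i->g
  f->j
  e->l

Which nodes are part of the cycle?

a, e, f, i, k

DFS with gray/black marking from f:
f gray
  j gray
    b gray
      g gray
      g black
    b black
    c gray
      h gray
      h black
    c black
  j black
  e gray
    d gray
    d black
    l gray
      l→h: h black — skip
    l black
    a gray
      i gray
        k gray
          k→f: f is gray → back edge
Back edge closes the cycle f → e → a → i → k → f; its vertices are {a, e, f, i, k}.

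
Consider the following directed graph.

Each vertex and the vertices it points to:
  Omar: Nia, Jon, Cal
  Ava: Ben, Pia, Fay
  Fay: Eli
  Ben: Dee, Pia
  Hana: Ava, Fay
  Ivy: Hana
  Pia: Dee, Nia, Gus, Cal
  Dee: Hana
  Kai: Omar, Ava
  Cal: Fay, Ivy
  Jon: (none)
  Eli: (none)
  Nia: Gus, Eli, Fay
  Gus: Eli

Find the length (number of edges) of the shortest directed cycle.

For each vertex v, BFS finds the shortest path from v back to v.
The shortest such closed walk is Hana → Ava → Ben → Dee → Hana, length 4.

4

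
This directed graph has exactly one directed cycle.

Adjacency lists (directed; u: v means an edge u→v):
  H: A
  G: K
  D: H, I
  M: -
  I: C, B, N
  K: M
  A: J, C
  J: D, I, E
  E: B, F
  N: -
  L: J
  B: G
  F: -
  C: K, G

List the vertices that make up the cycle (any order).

DFS with gray/black marking from J:
J gray
  D gray
    H gray
      A gray
        A→J: J is gray → back edge
Back edge closes the cycle J → D → H → A → J; its vertices are {A, D, H, J}.

A, D, H, J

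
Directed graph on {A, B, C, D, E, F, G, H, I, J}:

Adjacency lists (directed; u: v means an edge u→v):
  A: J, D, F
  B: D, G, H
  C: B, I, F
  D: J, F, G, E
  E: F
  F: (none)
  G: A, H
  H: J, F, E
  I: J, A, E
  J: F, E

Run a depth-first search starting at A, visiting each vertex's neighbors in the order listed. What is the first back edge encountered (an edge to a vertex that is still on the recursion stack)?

DFS from A (visiting each vertex's neighbors in the order listed); mark gray on enter, black on exit:
A gray
  J gray
    F gray
    F black
    E gray
      E→F: F black — skip
    E black
  J black
  D gray
    D→J: J black — skip
    D→F: F black — skip
    G gray
      G→A: A is gray → back edge
First back edge: G → A.

G→A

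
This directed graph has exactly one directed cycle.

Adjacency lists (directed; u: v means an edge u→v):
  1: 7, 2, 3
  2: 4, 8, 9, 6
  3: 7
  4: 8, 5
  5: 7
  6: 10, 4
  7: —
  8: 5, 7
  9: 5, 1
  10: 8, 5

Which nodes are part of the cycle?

1, 2, 9

DFS with gray/black marking from 1:
1 gray
  7 gray
  7 black
  2 gray
    4 gray
      8 gray
        5 gray
          5→7: 7 black — skip
        5 black
        8→7: 7 black — skip
      8 black
      4→5: 5 black — skip
    4 black
    2→8: 8 black — skip
    9 gray
      9→5: 5 black — skip
      9→1: 1 is gray → back edge
Back edge closes the cycle 1 → 2 → 9 → 1; its vertices are {1, 2, 9}.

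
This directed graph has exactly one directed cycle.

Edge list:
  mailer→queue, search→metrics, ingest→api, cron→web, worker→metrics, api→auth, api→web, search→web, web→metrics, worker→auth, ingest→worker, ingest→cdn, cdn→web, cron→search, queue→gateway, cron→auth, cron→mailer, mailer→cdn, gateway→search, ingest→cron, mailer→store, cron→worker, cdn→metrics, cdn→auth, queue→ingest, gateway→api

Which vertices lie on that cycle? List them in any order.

DFS with gray/black marking from mailer:
mailer gray
  store gray
  store black
  queue gray
    ingest gray
      cdn gray
        web gray
          metrics gray
          metrics black
        web black
        cdn→metrics: metrics black — skip
        auth gray
        auth black
      cdn black
      api gray
        api→auth: auth black — skip
        api→web: web black — skip
      api black
      worker gray
        worker→metrics: metrics black — skip
        worker→auth: auth black — skip
      worker black
      cron gray
        cron→mailer: mailer is gray → back edge
Back edge closes the cycle mailer → queue → ingest → cron → mailer; its vertices are {cron, queue, ingest, mailer}.

cron, queue, ingest, mailer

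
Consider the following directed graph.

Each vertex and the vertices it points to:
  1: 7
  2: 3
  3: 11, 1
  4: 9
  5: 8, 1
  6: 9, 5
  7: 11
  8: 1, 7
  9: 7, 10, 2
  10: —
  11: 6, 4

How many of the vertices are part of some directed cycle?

10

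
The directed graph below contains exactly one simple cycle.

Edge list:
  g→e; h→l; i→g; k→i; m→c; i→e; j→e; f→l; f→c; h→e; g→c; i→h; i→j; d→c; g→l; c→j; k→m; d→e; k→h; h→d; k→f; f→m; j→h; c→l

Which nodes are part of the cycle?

DFS with gray/black marking from j:
j gray
  e gray
  e black
  h gray
    h→e: e black — skip
    d gray
      c gray
        c→j: j is gray → back edge
Back edge closes the cycle j → h → d → c → j; its vertices are {c, d, h, j}.

c, d, h, j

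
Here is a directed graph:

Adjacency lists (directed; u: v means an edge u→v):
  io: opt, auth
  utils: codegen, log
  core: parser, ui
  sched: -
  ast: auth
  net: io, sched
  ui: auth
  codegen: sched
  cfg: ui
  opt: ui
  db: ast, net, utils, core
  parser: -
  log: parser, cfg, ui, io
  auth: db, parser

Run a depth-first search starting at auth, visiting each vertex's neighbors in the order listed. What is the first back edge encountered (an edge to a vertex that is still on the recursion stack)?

ast->auth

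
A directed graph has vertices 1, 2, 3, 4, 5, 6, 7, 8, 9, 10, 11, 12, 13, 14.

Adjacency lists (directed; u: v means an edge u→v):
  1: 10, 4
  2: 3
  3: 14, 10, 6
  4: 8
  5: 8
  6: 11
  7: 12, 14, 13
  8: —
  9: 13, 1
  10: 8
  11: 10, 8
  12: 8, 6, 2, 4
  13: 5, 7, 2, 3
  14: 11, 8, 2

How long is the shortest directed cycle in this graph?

For each vertex v, BFS finds the shortest path from v back to v.
The shortest such closed walk is 13 → 7 → 13, length 2.

2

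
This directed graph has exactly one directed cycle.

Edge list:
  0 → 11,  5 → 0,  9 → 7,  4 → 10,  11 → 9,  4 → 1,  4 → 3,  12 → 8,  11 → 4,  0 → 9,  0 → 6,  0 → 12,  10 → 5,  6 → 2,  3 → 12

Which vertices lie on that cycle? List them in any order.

0, 4, 5, 10, 11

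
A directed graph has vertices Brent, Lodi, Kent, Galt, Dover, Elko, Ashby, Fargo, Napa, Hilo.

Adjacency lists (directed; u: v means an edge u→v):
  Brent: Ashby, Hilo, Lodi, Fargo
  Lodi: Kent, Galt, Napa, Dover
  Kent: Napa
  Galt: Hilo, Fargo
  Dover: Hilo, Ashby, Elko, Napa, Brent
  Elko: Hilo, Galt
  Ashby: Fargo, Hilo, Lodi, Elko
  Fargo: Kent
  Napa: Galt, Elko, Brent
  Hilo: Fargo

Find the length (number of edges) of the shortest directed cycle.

3

For each vertex v, BFS finds the shortest path from v back to v.
The shortest such closed walk is Lodi → Dover → Ashby → Lodi, length 3.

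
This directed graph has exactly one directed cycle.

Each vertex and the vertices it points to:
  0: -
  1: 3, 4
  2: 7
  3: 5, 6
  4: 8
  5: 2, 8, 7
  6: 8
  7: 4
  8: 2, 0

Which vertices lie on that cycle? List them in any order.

DFS with gray/black marking from 8:
8 gray
  2 gray
    7 gray
      4 gray
        4→8: 8 is gray → back edge
Back edge closes the cycle 8 → 2 → 7 → 4 → 8; its vertices are {2, 4, 7, 8}.

2, 4, 7, 8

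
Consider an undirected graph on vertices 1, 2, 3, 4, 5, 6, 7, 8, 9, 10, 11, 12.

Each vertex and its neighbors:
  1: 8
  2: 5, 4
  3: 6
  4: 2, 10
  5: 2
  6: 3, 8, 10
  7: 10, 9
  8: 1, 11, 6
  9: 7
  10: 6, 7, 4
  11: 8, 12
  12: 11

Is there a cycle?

No

DFS, tracking each vertex's parent; an edge to a visited non-parent vertex closes a cycle.
Start from 3:
visit 3 (parent –)
  visit 6 (parent 3)
    6–3: parent, skip
    visit 8 (parent 6)
      visit 1 (parent 8)
        1–8: parent, skip
      visit 11 (parent 8)
        11–8: parent, skip
        visit 12 (parent 11)
          12–11: parent, skip
      8–6: parent, skip
    visit 10 (parent 6)
      10–6: parent, skip
      visit 7 (parent 10)
        7–10: parent, skip
        visit 9 (parent 7)
          9–7: parent, skip
      visit 4 (parent 10)
        visit 2 (parent 4)
          visit 5 (parent 2)
            5–2: parent, skip
          2–4: parent, skip
        4–10: parent, skip
No non-parent visited neighbor found — the graph is a forest.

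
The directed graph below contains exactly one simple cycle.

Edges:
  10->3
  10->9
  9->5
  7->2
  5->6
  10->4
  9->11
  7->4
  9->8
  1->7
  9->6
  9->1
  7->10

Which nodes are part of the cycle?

DFS with gray/black marking from 10:
10 gray
  9 gray
    6 gray
    6 black
    1 gray
      7 gray
        7→10: 10 is gray → back edge
Back edge closes the cycle 10 → 9 → 1 → 7 → 10; its vertices are {1, 7, 9, 10}.

1, 7, 9, 10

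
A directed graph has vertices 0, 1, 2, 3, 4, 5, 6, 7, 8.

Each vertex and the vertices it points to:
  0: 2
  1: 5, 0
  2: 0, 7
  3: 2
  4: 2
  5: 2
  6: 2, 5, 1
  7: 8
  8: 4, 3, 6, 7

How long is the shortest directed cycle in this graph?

2

For each vertex v, BFS finds the shortest path from v back to v.
The shortest such closed walk is 8 → 7 → 8, length 2.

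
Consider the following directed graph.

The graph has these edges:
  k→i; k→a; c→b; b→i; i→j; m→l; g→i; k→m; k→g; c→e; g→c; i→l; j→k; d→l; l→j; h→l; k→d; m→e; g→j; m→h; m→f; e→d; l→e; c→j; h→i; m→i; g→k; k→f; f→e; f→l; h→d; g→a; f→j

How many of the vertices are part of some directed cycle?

A vertex is on a directed cycle iff it belongs to a strongly connected component of size ≥ 2 (or has a self-loop).
The vertices on cycles are {b, c, d, e, f, g, h, i, j, k, l, m} — 12 in total.

12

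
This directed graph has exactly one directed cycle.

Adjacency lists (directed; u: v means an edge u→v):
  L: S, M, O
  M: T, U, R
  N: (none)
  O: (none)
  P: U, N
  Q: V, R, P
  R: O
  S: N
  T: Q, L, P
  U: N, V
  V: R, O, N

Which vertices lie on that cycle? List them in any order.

L, M, T

DFS with gray/black marking from M:
M gray
  T gray
    Q gray
      V gray
        R gray
          O gray
          O black
        R black
        V→O: O black — skip
        N gray
        N black
      V black
      Q→R: R black — skip
      P gray
        U gray
          U→N: N black — skip
          U→V: V black — skip
        U black
        P→N: N black — skip
      P black
    Q black
    L gray
      S gray
        S→N: N black — skip
      S black
      L→M: M is gray → back edge
Back edge closes the cycle M → T → L → M; its vertices are {L, M, T}.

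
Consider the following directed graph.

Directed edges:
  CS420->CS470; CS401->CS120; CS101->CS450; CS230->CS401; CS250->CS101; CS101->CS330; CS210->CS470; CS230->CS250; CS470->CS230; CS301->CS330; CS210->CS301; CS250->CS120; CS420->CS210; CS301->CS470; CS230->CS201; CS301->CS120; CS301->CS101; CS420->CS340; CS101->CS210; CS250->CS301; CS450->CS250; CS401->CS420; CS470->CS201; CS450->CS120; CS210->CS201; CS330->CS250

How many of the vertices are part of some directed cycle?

A vertex is on a directed cycle iff it belongs to a strongly connected component of size ≥ 2 (or has a self-loop).
The vertices on cycles are {CS101, CS210, CS230, CS250, CS301, CS330, CS401, CS420, CS450, CS470} — 10 in total.

10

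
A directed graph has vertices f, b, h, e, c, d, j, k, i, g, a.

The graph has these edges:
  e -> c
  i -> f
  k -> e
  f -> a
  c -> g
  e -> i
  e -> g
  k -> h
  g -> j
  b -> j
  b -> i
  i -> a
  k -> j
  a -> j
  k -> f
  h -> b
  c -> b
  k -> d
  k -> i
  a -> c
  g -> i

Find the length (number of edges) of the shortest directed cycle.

4

For each vertex v, BFS finds the shortest path from v back to v.
The shortest such closed walk is i → a → c → b → i, length 4.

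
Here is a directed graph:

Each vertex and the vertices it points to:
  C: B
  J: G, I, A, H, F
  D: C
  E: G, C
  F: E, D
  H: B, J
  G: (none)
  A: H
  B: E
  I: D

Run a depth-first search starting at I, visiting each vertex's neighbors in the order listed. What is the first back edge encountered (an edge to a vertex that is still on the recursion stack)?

DFS from I (visiting each vertex's neighbors in the order listed); mark gray on enter, black on exit:
I gray
  D gray
    C gray
      B gray
        E gray
          G gray
          G black
          E→C: C is gray → back edge
First back edge: E → C.

E->C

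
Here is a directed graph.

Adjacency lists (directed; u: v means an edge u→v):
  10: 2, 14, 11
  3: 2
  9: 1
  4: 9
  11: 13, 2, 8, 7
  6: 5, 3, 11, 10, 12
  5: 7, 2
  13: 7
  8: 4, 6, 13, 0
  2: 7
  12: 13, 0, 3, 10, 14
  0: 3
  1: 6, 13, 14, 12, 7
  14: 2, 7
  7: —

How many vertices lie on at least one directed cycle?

A vertex is on a directed cycle iff it belongs to a strongly connected component of size ≥ 2 (or has a self-loop).
The vertices on cycles are {1, 4, 6, 8, 9, 10, 11, 12} — 8 in total.

8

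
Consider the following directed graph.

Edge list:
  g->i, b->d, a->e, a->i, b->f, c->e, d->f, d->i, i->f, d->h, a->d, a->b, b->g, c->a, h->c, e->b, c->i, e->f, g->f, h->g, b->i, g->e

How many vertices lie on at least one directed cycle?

7

A vertex is on a directed cycle iff it belongs to a strongly connected component of size ≥ 2 (or has a self-loop).
The vertices on cycles are {a, b, c, d, e, g, h} — 7 in total.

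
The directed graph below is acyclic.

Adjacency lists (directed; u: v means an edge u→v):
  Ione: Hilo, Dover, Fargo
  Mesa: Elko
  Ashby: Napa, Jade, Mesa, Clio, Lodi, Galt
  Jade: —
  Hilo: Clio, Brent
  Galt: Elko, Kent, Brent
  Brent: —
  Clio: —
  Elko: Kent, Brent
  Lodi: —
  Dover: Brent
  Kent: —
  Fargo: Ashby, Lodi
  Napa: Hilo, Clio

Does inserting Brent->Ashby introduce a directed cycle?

Yes

Adding Brent→Ashby creates a cycle iff Ashby can already reach Brent.
Path from Ashby: Ashby → Galt → Brent.
So Ashby → … → Brent → Ashby is a cycle.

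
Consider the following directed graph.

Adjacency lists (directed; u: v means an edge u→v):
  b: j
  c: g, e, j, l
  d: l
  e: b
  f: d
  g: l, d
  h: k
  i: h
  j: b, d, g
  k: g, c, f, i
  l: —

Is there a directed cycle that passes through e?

e lies on a cycle iff there is a path from e back to itself.
Exploring from e, it never reaches itself; equivalently, its strongly connected component is a singleton.

No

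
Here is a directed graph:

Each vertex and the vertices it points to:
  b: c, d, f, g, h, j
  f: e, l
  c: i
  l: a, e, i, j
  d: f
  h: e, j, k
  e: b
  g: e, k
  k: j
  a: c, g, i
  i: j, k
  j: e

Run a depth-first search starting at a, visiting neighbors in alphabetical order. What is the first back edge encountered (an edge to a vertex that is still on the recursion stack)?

DFS from a (visiting neighbors in alphabetical order); mark gray on enter, black on exit:
a gray
  c gray
    i gray
      j gray
        e gray
          b gray
            b→c: c is gray → back edge
First back edge: b → c.

b→c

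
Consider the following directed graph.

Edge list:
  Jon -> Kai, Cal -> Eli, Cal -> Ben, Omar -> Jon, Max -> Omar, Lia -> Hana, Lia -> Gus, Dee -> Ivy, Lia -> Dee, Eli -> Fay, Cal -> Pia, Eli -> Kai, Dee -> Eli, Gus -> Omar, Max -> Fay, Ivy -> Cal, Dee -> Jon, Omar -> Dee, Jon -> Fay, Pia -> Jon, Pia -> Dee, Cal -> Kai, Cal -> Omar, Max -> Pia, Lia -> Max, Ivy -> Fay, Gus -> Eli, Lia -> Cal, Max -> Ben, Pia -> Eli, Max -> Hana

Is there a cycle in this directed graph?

Yes

DFS with white/gray/black marking, starting from Hana:
Hana gray
Hana black
Jon gray
  Fay gray
  Fay black
  Kai gray
  Kai black
Jon black
Pia gray
  Dee gray
    Dee→Jon: Jon black — skip
    Ivy gray
      Ivy→Fay: Fay black — skip
      Cal gray
        Omar gray
          Omar→Jon: Jon black — skip
          Omar→Dee: Dee is gray → back edge
Back edge found, so a cycle exists: Dee → Ivy → Cal → Omar → Dee.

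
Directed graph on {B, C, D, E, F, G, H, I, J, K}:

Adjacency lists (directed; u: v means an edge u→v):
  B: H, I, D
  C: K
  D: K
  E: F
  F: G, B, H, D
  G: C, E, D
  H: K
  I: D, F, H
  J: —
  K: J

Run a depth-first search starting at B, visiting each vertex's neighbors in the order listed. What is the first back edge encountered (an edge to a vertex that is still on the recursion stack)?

E→F

DFS from B (visiting each vertex's neighbors in the order listed); mark gray on enter, black on exit:
B gray
  H gray
    K gray
      J gray
      J black
    K black
  H black
  I gray
    D gray
      D→K: K black — skip
    D black
    F gray
      G gray
        C gray
          C→K: K black — skip
        C black
        E gray
          E→F: F is gray → back edge
First back edge: E → F.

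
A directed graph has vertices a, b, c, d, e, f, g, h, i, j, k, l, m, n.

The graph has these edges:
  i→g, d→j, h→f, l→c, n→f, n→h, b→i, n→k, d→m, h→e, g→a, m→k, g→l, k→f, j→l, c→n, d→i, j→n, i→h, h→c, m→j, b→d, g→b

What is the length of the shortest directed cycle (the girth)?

3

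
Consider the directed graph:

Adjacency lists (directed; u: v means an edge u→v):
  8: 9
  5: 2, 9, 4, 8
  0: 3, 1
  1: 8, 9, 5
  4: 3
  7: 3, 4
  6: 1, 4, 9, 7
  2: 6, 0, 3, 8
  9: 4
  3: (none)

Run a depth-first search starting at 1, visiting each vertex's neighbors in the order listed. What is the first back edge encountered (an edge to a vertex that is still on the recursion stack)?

6->1

DFS from 1 (visiting each vertex's neighbors in the order listed); mark gray on enter, black on exit:
1 gray
  8 gray
    9 gray
      4 gray
        3 gray
        3 black
      4 black
    9 black
  8 black
  1→9: 9 black — skip
  5 gray
    2 gray
      6 gray
        6→1: 1 is gray → back edge
First back edge: 6 → 1.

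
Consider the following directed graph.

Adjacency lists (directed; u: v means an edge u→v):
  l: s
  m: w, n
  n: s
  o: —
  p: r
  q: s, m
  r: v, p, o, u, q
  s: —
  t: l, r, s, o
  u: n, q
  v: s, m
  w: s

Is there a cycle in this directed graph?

Yes

DFS with white/gray/black marking, starting from n:
n gray
  s gray
  s black
n black
l gray
  l→s: s black — skip
l black
m gray
  w gray
    w→s: s black — skip
  w black
  m→n: n black — skip
m black
o gray
o black
p gray
  r gray
    v gray
      v→s: s black — skip
      v→m: m black — skip
    v black
    r→p: p is gray → back edge
Back edge found, so a cycle exists: p → r → p.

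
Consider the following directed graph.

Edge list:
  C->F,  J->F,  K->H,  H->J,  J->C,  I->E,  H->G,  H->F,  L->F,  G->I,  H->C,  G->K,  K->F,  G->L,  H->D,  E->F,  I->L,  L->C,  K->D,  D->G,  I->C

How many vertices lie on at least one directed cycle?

A vertex is on a directed cycle iff it belongs to a strongly connected component of size ≥ 2 (or has a self-loop).
The vertices on cycles are {D, G, H, K} — 4 in total.

4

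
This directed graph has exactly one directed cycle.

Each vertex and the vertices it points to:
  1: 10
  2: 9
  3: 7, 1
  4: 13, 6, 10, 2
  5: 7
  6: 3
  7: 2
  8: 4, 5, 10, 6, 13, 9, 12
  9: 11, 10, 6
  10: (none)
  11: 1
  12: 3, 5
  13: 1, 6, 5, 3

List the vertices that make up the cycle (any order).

DFS with gray/black marking from 2:
2 gray
  9 gray
    11 gray
      1 gray
        10 gray
        10 black
      1 black
    11 black
    9→10: 10 black — skip
    6 gray
      3 gray
        7 gray
          7→2: 2 is gray → back edge
Back edge closes the cycle 2 → 9 → 6 → 3 → 7 → 2; its vertices are {2, 3, 6, 7, 9}.

2, 3, 6, 7, 9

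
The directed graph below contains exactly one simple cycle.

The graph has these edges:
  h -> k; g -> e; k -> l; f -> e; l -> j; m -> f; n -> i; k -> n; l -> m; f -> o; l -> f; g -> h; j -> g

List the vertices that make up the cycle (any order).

g, h, j, k, l

DFS with gray/black marking from k:
k gray
  l gray
    j gray
      g gray
        h gray
          h→k: k is gray → back edge
Back edge closes the cycle k → l → j → g → h → k; its vertices are {g, h, j, k, l}.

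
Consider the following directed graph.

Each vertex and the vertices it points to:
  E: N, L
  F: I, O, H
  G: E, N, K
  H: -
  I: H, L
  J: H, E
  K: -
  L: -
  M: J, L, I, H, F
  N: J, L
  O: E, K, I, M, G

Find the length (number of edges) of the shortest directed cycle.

For each vertex v, BFS finds the shortest path from v back to v.
The shortest such closed walk is O → M → F → O, length 3.

3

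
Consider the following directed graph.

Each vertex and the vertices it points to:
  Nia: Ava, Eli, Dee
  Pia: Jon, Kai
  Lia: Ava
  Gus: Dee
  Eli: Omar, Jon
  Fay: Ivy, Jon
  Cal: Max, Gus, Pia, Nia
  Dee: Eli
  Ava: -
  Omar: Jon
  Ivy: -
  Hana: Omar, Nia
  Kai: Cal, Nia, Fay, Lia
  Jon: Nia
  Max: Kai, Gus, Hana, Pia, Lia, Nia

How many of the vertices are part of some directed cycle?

9

A vertex is on a directed cycle iff it belongs to a strongly connected component of size ≥ 2 (or has a self-loop).
The vertices on cycles are {Cal, Dee, Eli, Jon, Kai, Max, Nia, Pia, Omar} — 9 in total.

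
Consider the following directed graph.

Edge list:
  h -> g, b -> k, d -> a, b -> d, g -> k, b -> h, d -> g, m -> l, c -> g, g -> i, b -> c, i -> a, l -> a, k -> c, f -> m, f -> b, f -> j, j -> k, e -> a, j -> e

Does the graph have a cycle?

DFS with white/gray/black marking, starting from f:
f gray
  m gray
    l gray
      a gray
      a black
    l black
  m black
  b gray
    d gray
      g gray
        i gray
          i→a: a black — skip
        i black
        k gray
          c gray
            c→g: g is gray → back edge
Back edge found, so a cycle exists: g → k → c → g.

Yes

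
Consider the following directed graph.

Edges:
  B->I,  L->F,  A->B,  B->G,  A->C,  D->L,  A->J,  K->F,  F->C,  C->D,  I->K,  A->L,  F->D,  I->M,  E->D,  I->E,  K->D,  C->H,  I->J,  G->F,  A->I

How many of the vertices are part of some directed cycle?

A vertex is on a directed cycle iff it belongs to a strongly connected component of size ≥ 2 (or has a self-loop).
The vertices on cycles are {C, D, F, L} — 4 in total.

4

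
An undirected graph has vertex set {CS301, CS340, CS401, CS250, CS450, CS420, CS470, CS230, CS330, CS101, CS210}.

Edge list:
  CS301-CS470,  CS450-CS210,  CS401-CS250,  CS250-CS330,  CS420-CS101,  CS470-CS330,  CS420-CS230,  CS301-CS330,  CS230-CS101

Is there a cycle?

Yes

DFS, tracking each vertex's parent; an edge to a visited non-parent vertex closes a cycle.
Start from CS330:
visit CS330 (parent –)
  visit CS470 (parent CS330)
    visit CS301 (parent CS470)
      CS301–CS470: parent, skip
      CS301–CS330: CS330 visited and ≠ parent → cycle
Cycle: CS330 – CS470 – CS301 – CS330.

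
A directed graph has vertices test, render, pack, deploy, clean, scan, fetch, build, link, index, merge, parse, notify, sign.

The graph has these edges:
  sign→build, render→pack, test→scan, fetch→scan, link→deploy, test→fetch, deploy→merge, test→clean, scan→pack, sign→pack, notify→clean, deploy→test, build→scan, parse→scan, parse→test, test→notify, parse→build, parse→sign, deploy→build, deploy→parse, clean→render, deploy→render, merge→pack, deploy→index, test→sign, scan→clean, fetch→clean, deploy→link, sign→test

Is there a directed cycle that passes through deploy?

Yes

deploy is on a cycle iff deploy can reach itself via ≥1 edge.
deploy → link → deploy — yes.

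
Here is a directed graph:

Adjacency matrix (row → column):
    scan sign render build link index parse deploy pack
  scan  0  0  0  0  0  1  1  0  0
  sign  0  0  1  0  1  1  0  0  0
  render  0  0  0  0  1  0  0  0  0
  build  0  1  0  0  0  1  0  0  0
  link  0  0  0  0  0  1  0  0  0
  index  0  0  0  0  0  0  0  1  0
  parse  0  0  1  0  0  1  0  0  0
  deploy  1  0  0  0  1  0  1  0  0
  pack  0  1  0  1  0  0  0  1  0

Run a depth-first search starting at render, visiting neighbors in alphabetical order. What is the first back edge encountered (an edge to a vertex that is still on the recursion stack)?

DFS from render (visiting neighbors in alphabetical order); mark gray on enter, black on exit:
render gray
  link gray
    index gray
      deploy gray
        deploy→link: link is gray → back edge
First back edge: deploy → link.

deploy->link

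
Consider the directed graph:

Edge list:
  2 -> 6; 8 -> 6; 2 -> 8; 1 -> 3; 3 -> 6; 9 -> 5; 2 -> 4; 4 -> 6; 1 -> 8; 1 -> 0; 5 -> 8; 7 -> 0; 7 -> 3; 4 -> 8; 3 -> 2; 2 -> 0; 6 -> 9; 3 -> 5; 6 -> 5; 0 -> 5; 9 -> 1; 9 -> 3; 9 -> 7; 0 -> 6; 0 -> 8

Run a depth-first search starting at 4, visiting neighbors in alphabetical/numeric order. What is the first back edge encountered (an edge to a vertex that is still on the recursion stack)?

8→6

DFS from 4 (visiting neighbors in alphabetical/numeric order); mark gray on enter, black on exit:
4 gray
  6 gray
    5 gray
      8 gray
        8→6: 6 is gray → back edge
First back edge: 8 → 6.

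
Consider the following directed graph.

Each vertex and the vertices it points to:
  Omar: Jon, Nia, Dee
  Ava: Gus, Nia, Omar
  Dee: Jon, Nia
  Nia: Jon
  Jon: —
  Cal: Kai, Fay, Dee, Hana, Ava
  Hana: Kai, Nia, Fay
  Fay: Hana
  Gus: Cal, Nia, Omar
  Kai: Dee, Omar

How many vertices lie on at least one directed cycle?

5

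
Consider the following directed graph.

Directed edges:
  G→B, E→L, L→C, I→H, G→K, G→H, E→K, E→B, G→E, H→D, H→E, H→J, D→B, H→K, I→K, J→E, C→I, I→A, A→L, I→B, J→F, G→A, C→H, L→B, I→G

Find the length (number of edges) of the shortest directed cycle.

For each vertex v, BFS finds the shortest path from v back to v.
The shortest such closed walk is C → I → A → L → C, length 4.

4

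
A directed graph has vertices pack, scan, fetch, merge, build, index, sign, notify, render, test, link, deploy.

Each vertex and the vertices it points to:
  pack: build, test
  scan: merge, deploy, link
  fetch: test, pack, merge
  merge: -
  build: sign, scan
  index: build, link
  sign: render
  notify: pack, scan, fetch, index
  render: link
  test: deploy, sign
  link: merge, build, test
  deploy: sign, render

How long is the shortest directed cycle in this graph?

For each vertex v, BFS finds the shortest path from v back to v.
The shortest such closed walk is scan → link → build → scan, length 3.

3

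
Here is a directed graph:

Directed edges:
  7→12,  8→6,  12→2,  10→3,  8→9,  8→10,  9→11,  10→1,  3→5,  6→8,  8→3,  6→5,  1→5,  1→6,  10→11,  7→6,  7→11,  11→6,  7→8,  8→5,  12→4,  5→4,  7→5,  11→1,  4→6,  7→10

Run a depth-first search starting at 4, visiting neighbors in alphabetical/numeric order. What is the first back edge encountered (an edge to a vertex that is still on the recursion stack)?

DFS from 4 (visiting neighbors in alphabetical/numeric order); mark gray on enter, black on exit:
4 gray
  6 gray
    5 gray
      5→4: 4 is gray → back edge
First back edge: 5 → 4.

5→4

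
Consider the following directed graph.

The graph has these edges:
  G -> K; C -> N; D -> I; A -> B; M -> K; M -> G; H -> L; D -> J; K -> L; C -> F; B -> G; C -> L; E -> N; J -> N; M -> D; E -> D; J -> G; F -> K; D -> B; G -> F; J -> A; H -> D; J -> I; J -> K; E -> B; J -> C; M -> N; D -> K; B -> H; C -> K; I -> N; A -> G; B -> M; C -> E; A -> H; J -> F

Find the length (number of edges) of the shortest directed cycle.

3

For each vertex v, BFS finds the shortest path from v back to v.
The shortest such closed walk is H → D → B → H, length 3.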